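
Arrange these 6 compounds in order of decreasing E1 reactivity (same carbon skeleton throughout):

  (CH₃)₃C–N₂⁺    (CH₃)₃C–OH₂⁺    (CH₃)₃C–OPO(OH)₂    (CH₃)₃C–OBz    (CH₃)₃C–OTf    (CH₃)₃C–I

Identical carbon frameworks mean the comparison reduces to leaving-group quality.
A good leaving group is a weak base: the lower the pKₐ of its conjugate acid, the more readily it departs.
(CH₃)₃C–N₂⁺ loses N₂: no meaningful conjugate acid; N₂ departs as an exceptionally stable neutral molecule
(CH₃)₃C–OTf loses OTf⁻: pKₐ(CF₃SO₃H (triflic acid)) ≈ -14
(CH₃)₃C–I loses I⁻: pKₐ(HI) ≈ -10
(CH₃)₃C–OH₂⁺ loses H₂O: pKₐ(H₃O⁺) ≈ -1.7
(CH₃)₃C–OPO(OH)₂ loses H₂PO₄⁻: pKₐ(H₃PO₄) ≈ 2.1
(CH₃)₃C–OBz loses PhCOO⁻: pKₐ(C₆H₅COOH) ≈ 4.2

(CH₃)₃C–N₂⁺ > (CH₃)₃C–OTf > (CH₃)₃C–I > (CH₃)₃C–OH₂⁺ > (CH₃)₃C–OPO(OH)₂ > (CH₃)₃C–OBz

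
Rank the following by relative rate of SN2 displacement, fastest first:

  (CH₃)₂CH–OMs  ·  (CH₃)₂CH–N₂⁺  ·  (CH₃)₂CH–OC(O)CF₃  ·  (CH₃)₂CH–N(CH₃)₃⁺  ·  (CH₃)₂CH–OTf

Same R in every case — rank the leaving groups.
The more stable X⁻ (or X) is on its own — i.e. the weaker a base it is — the better a leaving group it makes.
(CH₃)₂CH–N₂⁺ loses N₂: no meaningful conjugate acid; N₂ departs as an exceptionally stable neutral molecule
(CH₃)₂CH–OTf loses OTf⁻: pKₐ(CF₃SO₃H (triflic acid)) ≈ -14
(CH₃)₂CH–OMs loses OMs⁻: pKₐ(CH₃SO₃H (MsOH)) ≈ -1.9
(CH₃)₂CH–OC(O)CF₃ loses CF₃COO⁻: pKₐ(CF₃COOH) ≈ 0.2
(CH₃)₂CH–N(CH₃)₃⁺ loses NR'₃: pKₐ(R'₃NH⁺) ≈ 10.7

(CH₃)₂CH–N₂⁺ > (CH₃)₂CH–OTf > (CH₃)₂CH–OMs > (CH₃)₂CH–OC(O)CF₃ > (CH₃)₂CH–N(CH₃)₃⁺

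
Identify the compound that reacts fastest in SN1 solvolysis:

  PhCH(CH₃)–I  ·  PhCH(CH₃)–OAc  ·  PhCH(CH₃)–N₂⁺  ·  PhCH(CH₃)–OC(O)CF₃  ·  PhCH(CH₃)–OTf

PhCH(CH₃)–N₂⁺

Same R in every case — rank the leaving groups.
Leaving-group ability tracks the stability of the departed species; conjugate-acid pKₐ is the usual yardstick (lower pKₐ → better LG).
PhCH(CH₃)–N₂⁺ loses N₂: no meaningful conjugate acid; N₂ departs as an exceptionally stable neutral molecule
PhCH(CH₃)–OTf loses OTf⁻: pKₐ(CF₃SO₃H (triflic acid)) ≈ -14
PhCH(CH₃)–I loses I⁻: pKₐ(HI) ≈ -10
PhCH(CH₃)–OC(O)CF₃ loses CF₃COO⁻: pKₐ(CF₃COOH) ≈ 0.2
PhCH(CH₃)–OAc loses AcO⁻: pKₐ(CH₃COOH) ≈ 4.8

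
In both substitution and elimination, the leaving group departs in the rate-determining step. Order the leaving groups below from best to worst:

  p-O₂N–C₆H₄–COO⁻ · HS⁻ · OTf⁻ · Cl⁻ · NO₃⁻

Rank by basicity of the departing species: weakest base leaves most easily.
OTf⁻: pKₐ(CF₃SO₃H (triflic acid)) ≈ -14
Cl⁻: pKₐ(HCl) ≈ -7
NO₃⁻: pKₐ(HNO₃) ≈ -1.3
p-O₂N–C₆H₄–COO⁻: pKₐ(p-nitrobenzoic acid) ≈ 3.4
HS⁻: pKₐ(H₂S) ≈ 7

OTf⁻ > Cl⁻ > NO₃⁻ > p-O₂N–C₆H₄–COO⁻ > HS⁻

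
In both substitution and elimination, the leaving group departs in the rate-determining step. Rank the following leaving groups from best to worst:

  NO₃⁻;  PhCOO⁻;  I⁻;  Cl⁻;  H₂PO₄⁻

I⁻ > Cl⁻ > NO₃⁻ > H₂PO₄⁻ > PhCOO⁻

Leaving-group ability tracks the stability of the departed species; conjugate-acid pKₐ is the usual yardstick (lower pKₐ → better LG).
I⁻: pKₐ(HI) ≈ -10 — large, highly polarisable; very weak base
Cl⁻: pKₐ(HCl) ≈ -7 — moderately weak base
NO₃⁻: pKₐ(HNO₃) ≈ -1.3 — resonance-delocalised over three oxygens
H₂PO₄⁻: pKₐ(H₃PO₄) ≈ 2.1 — moderate base; biological leaving group after further activation
PhCOO⁻: pKₐ(C₆H₅COOH) ≈ 4.2 — aryl carboxylate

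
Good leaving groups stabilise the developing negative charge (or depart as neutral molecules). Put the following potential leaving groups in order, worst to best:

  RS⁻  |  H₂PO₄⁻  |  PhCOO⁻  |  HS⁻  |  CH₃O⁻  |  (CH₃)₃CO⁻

(CH₃)₃CO⁻ < CH₃O⁻ < RS⁻ < HS⁻ < PhCOO⁻ < H₂PO₄⁻

A good leaving group is a weak base: the lower the pKₐ of its conjugate acid, the more readily it departs.
H₂PO₄⁻: pKₐ(H₃PO₄) ≈ 2.1 — moderate base; biological leaving group after further activation
PhCOO⁻: pKₐ(C₆H₅COOH) ≈ 4.2
HS⁻: pKₐ(H₂S) ≈ 7 — larger and more polarisable than the oxygen analogue
RS⁻: pKₐ(RSH (a thiol)) ≈ 10.5 — moderately basic; rarely leaves without activation
CH₃O⁻: pKₐ(CH₃OH) ≈ 15.5 — strong base; alkoxides do not leave unassisted
(CH₃)₃CO⁻: pKₐ(t-BuOH) ≈ 18
Reversing gives the worst-to-best order requested.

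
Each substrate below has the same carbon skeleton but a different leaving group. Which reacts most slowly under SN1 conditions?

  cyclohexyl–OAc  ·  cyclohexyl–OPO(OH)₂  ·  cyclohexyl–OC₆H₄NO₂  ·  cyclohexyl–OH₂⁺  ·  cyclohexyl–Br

cyclohexyl–OC₆H₄NO₂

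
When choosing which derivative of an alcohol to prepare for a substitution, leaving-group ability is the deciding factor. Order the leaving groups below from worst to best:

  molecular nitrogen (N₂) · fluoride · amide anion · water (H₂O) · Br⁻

The more stable X⁻ (or X) is on its own — i.e. the weaker a base it is — the better a leaving group it makes.
molecular nitrogen (N₂): no meaningful conjugate acid; N₂ departs as an exceptionally stable neutral molecule
Br⁻: pKₐ(HBr) ≈ -9
water (H₂O): pKₐ(H₃O⁺) ≈ -1.7
fluoride: pKₐ(HF) ≈ 3.2
amide anion: pKₐ(NH₃) ≈ 38
Listed from poorest to best leaving group as asked.

amide anion < fluoride < water (H₂O) < Br⁻ < molecular nitrogen (N₂)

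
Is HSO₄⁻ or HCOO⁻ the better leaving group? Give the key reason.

HSO₄⁻

HSO₄⁻ is the better leaving group.
pKₐ(H₂SO₄) ≈ -3 versus pKₐ(HCOOH) ≈ 3.8: HSO₄⁻ is the much weaker base.
Conjugate base of a strong mineral acid.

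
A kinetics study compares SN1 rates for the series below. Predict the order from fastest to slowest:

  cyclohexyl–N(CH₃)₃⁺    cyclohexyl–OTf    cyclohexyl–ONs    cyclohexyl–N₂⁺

The skeletons are identical, so relative rate is governed entirely by leaving-group ability.
The more stable X⁻ (or X) is on its own — i.e. the weaker a base it is — the better a leaving group it makes.
cyclohexyl–N₂⁺ loses N₂: no meaningful conjugate acid; N₂ departs as an exceptionally stable neutral molecule
cyclohexyl–OTf loses OTf⁻: pKₐ(CF₃SO₃H (triflic acid)) ≈ -14
cyclohexyl–ONs loses ONs⁻: pKₐ(p-O₂NC₆H₄SO₃H) ≈ -3.5
cyclohexyl–N(CH₃)₃⁺ loses NR'₃: pKₐ(R'₃NH⁺) ≈ 10.7

cyclohexyl–N₂⁺ > cyclohexyl–OTf > cyclohexyl–ONs > cyclohexyl–N(CH₃)₃⁺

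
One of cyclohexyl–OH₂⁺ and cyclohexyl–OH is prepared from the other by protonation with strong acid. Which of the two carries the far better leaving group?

cyclohexyl–OH₂⁺

From cyclohexyl–OH the departing group would be OH⁻ (pKₐ(H₂O) ≈ 15.7). Strong base; essentially never leaves without prior activation.
From cyclohexyl–OH₂⁺ the leaving group is H₂O (pKₐ(H₃O⁺) ≈ -1.7). Neutral; leaves from a protonated alcohol (R–OH₂⁺).
Protonation with strong acid works by converting the leaving group from hydroxide to neutral water, making cyclohexyl–OH₂⁺ enormously more reactive.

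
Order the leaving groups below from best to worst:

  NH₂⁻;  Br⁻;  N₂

N₂ > Br⁻ > NH₂⁻

A good leaving group is a weak base: the lower the pKₐ of its conjugate acid, the more readily it departs.
N₂: no meaningful conjugate acid; N₂ departs as an exceptionally stable neutral molecule
Br⁻: pKₐ(HBr) ≈ -9 — weak base; good leaving group
NH₂⁻: pKₐ(NH₃) ≈ 38 — extremely strong base; never a leaving group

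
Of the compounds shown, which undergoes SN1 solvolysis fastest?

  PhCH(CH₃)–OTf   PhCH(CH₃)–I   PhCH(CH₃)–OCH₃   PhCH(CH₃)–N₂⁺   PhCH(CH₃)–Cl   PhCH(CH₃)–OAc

PhCH(CH₃)–N₂⁺

The skeletons are identical, so relative rate is governed entirely by leaving-group ability.
A good leaving group is a weak base: the lower the pKₐ of its conjugate acid, the more readily it departs.
PhCH(CH₃)–N₂⁺ loses N₂: no meaningful conjugate acid; N₂ departs as an exceptionally stable neutral molecule
PhCH(CH₃)–OTf loses OTf⁻: pKₐ(CF₃SO₃H (triflic acid)) ≈ -14
PhCH(CH₃)–I loses I⁻: pKₐ(HI) ≈ -10
PhCH(CH₃)–Cl loses Cl⁻: pKₐ(HCl) ≈ -7
PhCH(CH₃)–OAc loses AcO⁻: pKₐ(CH₃COOH) ≈ 4.8
PhCH(CH₃)–OCH₃ loses CH₃O⁻: pKₐ(CH₃OH) ≈ 15.5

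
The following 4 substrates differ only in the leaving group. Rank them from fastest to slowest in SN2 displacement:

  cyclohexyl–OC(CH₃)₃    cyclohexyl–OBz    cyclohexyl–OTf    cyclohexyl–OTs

With the same alkyl group throughout, only the leaving group differentiates the rates.
A good leaving group is a weak base: the lower the pKₐ of its conjugate acid, the more readily it departs.
cyclohexyl–OTf loses OTf⁻: pKₐ(CF₃SO₃H (triflic acid)) ≈ -14
cyclohexyl–OTs loses OTs⁻: pKₐ(p-CH₃C₆H₄SO₃H (TsOH)) ≈ -2.8
cyclohexyl–OBz loses PhCOO⁻: pKₐ(C₆H₅COOH) ≈ 4.2
cyclohexyl–OC(CH₃)₃ loses (CH₃)₃CO⁻: pKₐ(t-BuOH) ≈ 18

cyclohexyl–OTf > cyclohexyl–OTs > cyclohexyl–OBz > cyclohexyl–OC(CH₃)₃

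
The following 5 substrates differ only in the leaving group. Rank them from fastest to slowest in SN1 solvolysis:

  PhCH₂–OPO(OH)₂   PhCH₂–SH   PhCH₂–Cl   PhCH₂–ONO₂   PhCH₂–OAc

PhCH₂–Cl > PhCH₂–ONO₂ > PhCH₂–OPO(OH)₂ > PhCH₂–OAc > PhCH₂–SH

Same R in every case — rank the leaving groups.
Leaving-group ability tracks the stability of the departed species; conjugate-acid pKₐ is the usual yardstick (lower pKₐ → better LG).
PhCH₂–Cl loses Cl⁻: pKₐ(HCl) ≈ -7
PhCH₂–ONO₂ loses NO₃⁻: pKₐ(HNO₃) ≈ -1.3
PhCH₂–OPO(OH)₂ loses H₂PO₄⁻: pKₐ(H₃PO₄) ≈ 2.1
PhCH₂–OAc loses AcO⁻: pKₐ(CH₃COOH) ≈ 4.8
PhCH₂–SH loses HS⁻: pKₐ(H₂S) ≈ 7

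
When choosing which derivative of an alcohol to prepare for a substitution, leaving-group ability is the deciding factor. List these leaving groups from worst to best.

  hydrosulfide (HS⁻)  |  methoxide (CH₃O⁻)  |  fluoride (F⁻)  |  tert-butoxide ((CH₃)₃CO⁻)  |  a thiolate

tert-butoxide ((CH₃)₃CO⁻) < methoxide (CH₃O⁻) < a thiolate < hydrosulfide (HS⁻) < fluoride (F⁻)

A good leaving group is a weak base: the lower the pKₐ of its conjugate acid, the more readily it departs.
fluoride (F⁻): pKₐ(HF) ≈ 3.2
hydrosulfide (HS⁻): pKₐ(H₂S) ≈ 7
a thiolate: pKₐ(RSH (a thiol)) ≈ 10.5
methoxide (CH₃O⁻): pKₐ(CH₃OH) ≈ 15.5
tert-butoxide ((CH₃)₃CO⁻): pKₐ(t-BuOH) ≈ 18
Listed from poorest to best leaving group as asked.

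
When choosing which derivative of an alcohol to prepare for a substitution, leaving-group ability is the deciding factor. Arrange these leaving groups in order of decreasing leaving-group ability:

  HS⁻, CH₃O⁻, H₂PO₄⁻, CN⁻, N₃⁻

H₂PO₄⁻ > N₃⁻ > HS⁻ > CN⁻ > CH₃O⁻

The more stable X⁻ (or X) is on its own — i.e. the weaker a base it is — the better a leaving group it makes.
H₂PO₄⁻: pKₐ(H₃PO₄) ≈ 2.1
N₃⁻: pKₐ(HN₃) ≈ 4.7
HS⁻: pKₐ(H₂S) ≈ 7
CN⁻: pKₐ(HCN) ≈ 9.2 — sp carbon stabilises the charge somewhat, but still a poor LG
CH₃O⁻: pKₐ(CH₃OH) ≈ 15.5 — strong base; alkoxides do not leave unassisted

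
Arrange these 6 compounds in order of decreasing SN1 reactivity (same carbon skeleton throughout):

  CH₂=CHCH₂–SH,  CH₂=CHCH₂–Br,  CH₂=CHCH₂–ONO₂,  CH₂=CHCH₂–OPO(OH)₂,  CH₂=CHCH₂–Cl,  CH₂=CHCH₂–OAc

CH₂=CHCH₂–Br > CH₂=CHCH₂–Cl > CH₂=CHCH₂–ONO₂ > CH₂=CHCH₂–OPO(OH)₂ > CH₂=CHCH₂–OAc > CH₂=CHCH₂–SH

Identical carbon frameworks mean the comparison reduces to leaving-group quality.
Leaving-group ability tracks the stability of the departed species; conjugate-acid pKₐ is the usual yardstick (lower pKₐ → better LG).
CH₂=CHCH₂–Br loses Br⁻: pKₐ(HBr) ≈ -9
CH₂=CHCH₂–Cl loses Cl⁻: pKₐ(HCl) ≈ -7
CH₂=CHCH₂–ONO₂ loses NO₃⁻: pKₐ(HNO₃) ≈ -1.3
CH₂=CHCH₂–OPO(OH)₂ loses H₂PO₄⁻: pKₐ(H₃PO₄) ≈ 2.1
CH₂=CHCH₂–OAc loses AcO⁻: pKₐ(CH₃COOH) ≈ 4.8
CH₂=CHCH₂–SH loses HS⁻: pKₐ(H₂S) ≈ 7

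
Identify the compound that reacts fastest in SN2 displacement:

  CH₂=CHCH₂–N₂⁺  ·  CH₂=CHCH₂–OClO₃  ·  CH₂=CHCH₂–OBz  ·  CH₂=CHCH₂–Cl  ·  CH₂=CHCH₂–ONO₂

CH₂=CHCH₂–N₂⁺

Identical carbon frameworks mean the comparison reduces to leaving-group quality.
The more stable X⁻ (or X) is on its own — i.e. the weaker a base it is — the better a leaving group it makes.
CH₂=CHCH₂–N₂⁺ loses N₂: no meaningful conjugate acid; N₂ departs as an exceptionally stable neutral molecule
CH₂=CHCH₂–OClO₃ loses ClO₄⁻: pKₐ(HClO₄) ≈ -10
CH₂=CHCH₂–Cl loses Cl⁻: pKₐ(HCl) ≈ -7
CH₂=CHCH₂–ONO₂ loses NO₃⁻: pKₐ(HNO₃) ≈ -1.3
CH₂=CHCH₂–OBz loses PhCOO⁻: pKₐ(C₆H₅COOH) ≈ 4.2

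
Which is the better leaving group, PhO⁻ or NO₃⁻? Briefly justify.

NO₃⁻

NO₃⁻ is the better leaving group.
pKₐ(HNO₃) ≈ -1.3 versus pKₐ(C₆H₅OH (phenol)) ≈ 10: NO₃⁻ is the much weaker base.
Resonance-delocalised over three oxygens.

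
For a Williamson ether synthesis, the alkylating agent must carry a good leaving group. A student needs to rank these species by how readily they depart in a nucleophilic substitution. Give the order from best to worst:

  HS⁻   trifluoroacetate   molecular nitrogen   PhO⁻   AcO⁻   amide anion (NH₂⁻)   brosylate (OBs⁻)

Rank by basicity of the departing species: weakest base leaves most easily.
molecular nitrogen: no meaningful conjugate acid; N₂ departs as an exceptionally stable neutral molecule
brosylate (OBs⁻): pKₐ(p-BrC₆H₄SO₃H) ≈ -2.8
trifluoroacetate: pKₐ(CF₃COOH) ≈ 0.2
AcO⁻: pKₐ(CH₃COOH) ≈ 4.8
HS⁻: pKₐ(H₂S) ≈ 7
PhO⁻: pKₐ(C₆H₅OH (phenol)) ≈ 10
amide anion (NH₂⁻): pKₐ(NH₃) ≈ 38

molecular nitrogen > brosylate (OBs⁻) > trifluoroacetate > AcO⁻ > HS⁻ > PhO⁻ > amide anion (NH₂⁻)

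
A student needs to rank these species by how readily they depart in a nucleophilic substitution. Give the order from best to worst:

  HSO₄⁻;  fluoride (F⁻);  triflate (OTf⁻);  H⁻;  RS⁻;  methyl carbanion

triflate (OTf⁻) > HSO₄⁻ > fluoride (F⁻) > RS⁻ > H⁻ > methyl carbanion

Leaving-group ability tracks the stability of the departed species; conjugate-acid pKₐ is the usual yardstick (lower pKₐ → better LG).
triflate (OTf⁻): pKₐ(CF₃SO₃H (triflic acid)) ≈ -14 — charge spread over three oxygens and a CF₃ group; the premier leaving group in synthesis
HSO₄⁻: pKₐ(H₂SO₄) ≈ -3 — conjugate base of a strong mineral acid
fluoride (F⁻): pKₐ(HF) ≈ 3.2 — small and strongly basic; the poor halide leaving group
RS⁻: pKₐ(RSH (a thiol)) ≈ 10.5
H⁻: pKₐ(H₂) ≈ 36 — extremely strong base; leaves only in special hydride-transfer contexts
methyl carbanion: pKₐ(CH₄) ≈ 48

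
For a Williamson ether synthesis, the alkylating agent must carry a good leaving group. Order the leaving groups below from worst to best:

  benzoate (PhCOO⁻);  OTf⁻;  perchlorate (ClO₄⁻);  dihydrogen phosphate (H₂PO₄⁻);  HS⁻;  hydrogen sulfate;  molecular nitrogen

HS⁻ < benzoate (PhCOO⁻) < dihydrogen phosphate (H₂PO₄⁻) < hydrogen sulfate < perchlorate (ClO₄⁻) < OTf⁻ < molecular nitrogen

molecular nitrogen: no meaningful conjugate acid; N₂ departs as an exceptionally stable neutral molecule
OTf⁻: pKₐ(CF₃SO₃H (triflic acid)) ≈ -14
perchlorate (ClO₄⁻): pKₐ(HClO₄) ≈ -10
hydrogen sulfate: pKₐ(H₂SO₄) ≈ -3
dihydrogen phosphate (H₂PO₄⁻): pKₐ(H₃PO₄) ≈ 2.1 — moderate base; biological leaving group after further activation
benzoate (PhCOO⁻): pKₐ(C₆H₅COOH) ≈ 4.2 — aryl carboxylate
HS⁻: pKₐ(H₂S) ≈ 7 — larger and more polarisable than the oxygen analogue
Listed from poorest to best leaving group as asked.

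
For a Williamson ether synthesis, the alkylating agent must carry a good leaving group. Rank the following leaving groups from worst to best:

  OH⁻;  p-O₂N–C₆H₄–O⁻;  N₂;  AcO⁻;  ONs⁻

OH⁻ < p-O₂N–C₆H₄–O⁻ < AcO⁻ < ONs⁻ < N₂

Rank by basicity of the departing species: weakest base leaves most easily.
N₂: no meaningful conjugate acid; N₂ departs as an exceptionally stable neutral molecule
ONs⁻: pKₐ(p-O₂NC₆H₄SO₃H) ≈ -3.5 — p-nitro group further stabilises the sulfonate
AcO⁻: pKₐ(CH₃COOH) ≈ 4.8
p-O₂N–C₆H₄–O⁻: pKₐ(p-nitrophenol) ≈ 7.2 — nitro group delocalises the charge; the classic chromogenic LG
OH⁻: pKₐ(H₂O) ≈ 15.7 — strong base; essentially never leaves without prior activation
Reversing gives the worst-to-best order requested.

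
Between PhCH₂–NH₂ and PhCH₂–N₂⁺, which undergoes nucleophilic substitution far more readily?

PhCH₂–N₂⁺

From PhCH₂–NH₂ the departing group would be NH₂⁻ (pKₐ(NH₃) ≈ 38). Extremely strong base; never a leaving group.
From PhCH₂–N₂⁺ the leaving group is N₂ (no meaningful conjugate acid; N₂ departs as an exceptionally stable neutral molecule).
(In practice PhCH₂–N₂⁺ is made from PhCH₂–NH₂ by diazotisation (NaNO₂ / HCl, 0 °C), generating a diazonium salt that expels N₂.)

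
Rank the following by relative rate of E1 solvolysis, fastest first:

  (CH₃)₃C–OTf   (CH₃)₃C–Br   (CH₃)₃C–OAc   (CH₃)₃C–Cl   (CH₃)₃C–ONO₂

With the same alkyl group throughout, only the leaving group differentiates the rates.
Leaving-group ability tracks the stability of the departed species; conjugate-acid pKₐ is the usual yardstick (lower pKₐ → better LG).
(CH₃)₃C–OTf loses OTf⁻: pKₐ(CF₃SO₃H (triflic acid)) ≈ -14
(CH₃)₃C–Br loses Br⁻: pKₐ(HBr) ≈ -9
(CH₃)₃C–Cl loses Cl⁻: pKₐ(HCl) ≈ -7
(CH₃)₃C–ONO₂ loses NO₃⁻: pKₐ(HNO₃) ≈ -1.3
(CH₃)₃C–OAc loses AcO⁻: pKₐ(CH₃COOH) ≈ 4.8

(CH₃)₃C–OTf > (CH₃)₃C–Br > (CH₃)₃C–Cl > (CH₃)₃C–ONO₂ > (CH₃)₃C–OAc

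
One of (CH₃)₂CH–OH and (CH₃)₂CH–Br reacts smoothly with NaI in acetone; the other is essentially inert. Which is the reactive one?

From (CH₃)₂CH–OH the departing group would be OH⁻ (pKₐ(H₂O) ≈ 15.7). Strong base; essentially never leaves without prior activation.
From (CH₃)₂CH–Br the leaving group is Br⁻ (pKₐ(HBr) ≈ -9). Weak base; good leaving group.
(In practice (CH₃)₂CH–Br is made from (CH₃)₂CH–OH by treatment with PBr₃, replacing the hydroxyl with bromide.)

(CH₃)₂CH–Br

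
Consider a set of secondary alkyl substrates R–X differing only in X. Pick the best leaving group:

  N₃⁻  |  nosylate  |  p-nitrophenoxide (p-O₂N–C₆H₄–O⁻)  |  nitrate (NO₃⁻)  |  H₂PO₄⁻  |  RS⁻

nosylate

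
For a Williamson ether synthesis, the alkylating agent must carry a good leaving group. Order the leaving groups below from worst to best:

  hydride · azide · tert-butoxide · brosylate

hydride < tert-butoxide < azide < brosylate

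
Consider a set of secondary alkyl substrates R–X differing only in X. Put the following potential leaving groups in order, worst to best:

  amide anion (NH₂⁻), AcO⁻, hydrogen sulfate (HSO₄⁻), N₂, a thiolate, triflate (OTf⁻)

amide anion (NH₂⁻) < a thiolate < AcO⁻ < hydrogen sulfate (HSO₄⁻) < triflate (OTf⁻) < N₂

N₂: no meaningful conjugate acid; N₂ departs as an exceptionally stable neutral molecule
triflate (OTf⁻): pKₐ(CF₃SO₃H (triflic acid)) ≈ -14
hydrogen sulfate (HSO₄⁻): pKₐ(H₂SO₄) ≈ -3 — conjugate base of a strong mineral acid
AcO⁻: pKₐ(CH₃COOH) ≈ 4.8 — resonance-stabilised but still a weak base
a thiolate: pKₐ(RSH (a thiol)) ≈ 10.5
amide anion (NH₂⁻): pKₐ(NH₃) ≈ 38 — extremely strong base; never a leaving group
Reversing gives the worst-to-best order requested.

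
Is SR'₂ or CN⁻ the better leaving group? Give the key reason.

SR'₂

SR'₂ is the better leaving group.
pKₐ(R'₂SH⁺) ≈ -7 versus pKₐ(HCN) ≈ 9.2: SR'₂ is the much weaker base.
Neutral; leaves from a sulfonium salt (R–SR'₂⁺).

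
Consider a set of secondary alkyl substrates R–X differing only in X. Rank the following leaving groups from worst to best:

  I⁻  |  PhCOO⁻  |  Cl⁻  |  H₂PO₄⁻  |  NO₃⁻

PhCOO⁻ < H₂PO₄⁻ < NO₃⁻ < Cl⁻ < I⁻

I⁻: pKₐ(HI) ≈ -10 — large, highly polarisable; very weak base
Cl⁻: pKₐ(HCl) ≈ -7
NO₃⁻: pKₐ(HNO₃) ≈ -1.3 — resonance-delocalised over three oxygens
H₂PO₄⁻: pKₐ(H₃PO₄) ≈ 2.1 — moderate base; biological leaving group after further activation
PhCOO⁻: pKₐ(C₆H₅COOH) ≈ 4.2 — aryl carboxylate
Reversing gives the worst-to-best order requested.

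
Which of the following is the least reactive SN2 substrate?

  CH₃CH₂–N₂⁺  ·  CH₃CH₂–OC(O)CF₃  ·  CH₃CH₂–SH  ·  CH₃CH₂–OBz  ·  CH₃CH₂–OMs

CH₃CH₂–SH

With the same alkyl group throughout, only the leaving group differentiates the rates.
A good leaving group is a weak base: the lower the pKₐ of its conjugate acid, the more readily it departs.
CH₃CH₂–N₂⁺ loses N₂: no meaningful conjugate acid; N₂ departs as an exceptionally stable neutral molecule
CH₃CH₂–OMs loses OMs⁻: pKₐ(CH₃SO₃H (MsOH)) ≈ -1.9
CH₃CH₂–OC(O)CF₃ loses CF₃COO⁻: pKₐ(CF₃COOH) ≈ 0.2
CH₃CH₂–OBz loses PhCOO⁻: pKₐ(C₆H₅COOH) ≈ 4.2
CH₃CH₂–SH loses HS⁻: pKₐ(H₂S) ≈ 7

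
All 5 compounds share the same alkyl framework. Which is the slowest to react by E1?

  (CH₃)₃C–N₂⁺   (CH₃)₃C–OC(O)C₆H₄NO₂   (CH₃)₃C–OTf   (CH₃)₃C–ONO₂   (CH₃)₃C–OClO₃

(CH₃)₃C–OC(O)C₆H₄NO₂

With the same alkyl group throughout, only the leaving group differentiates the rates.
The more stable X⁻ (or X) is on its own — i.e. the weaker a base it is — the better a leaving group it makes.
(CH₃)₃C–N₂⁺ loses N₂: no meaningful conjugate acid; N₂ departs as an exceptionally stable neutral molecule
(CH₃)₃C–OTf loses OTf⁻: pKₐ(CF₃SO₃H (triflic acid)) ≈ -14
(CH₃)₃C–OClO₃ loses ClO₄⁻: pKₐ(HClO₄) ≈ -10
(CH₃)₃C–ONO₂ loses NO₃⁻: pKₐ(HNO₃) ≈ -1.3
(CH₃)₃C–OC(O)C₆H₄NO₂ loses p-O₂N–C₆H₄–COO⁻: pKₐ(p-nitrobenzoic acid) ≈ 3.4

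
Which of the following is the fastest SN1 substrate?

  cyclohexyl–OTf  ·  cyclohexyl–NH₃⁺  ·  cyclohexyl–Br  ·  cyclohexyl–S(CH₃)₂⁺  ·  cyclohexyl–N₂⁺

The skeletons are identical, so relative rate is governed entirely by leaving-group ability.
Leaving-group ability tracks the stability of the departed species; conjugate-acid pKₐ is the usual yardstick (lower pKₐ → better LG).
cyclohexyl–N₂⁺ loses N₂: no meaningful conjugate acid; N₂ departs as an exceptionally stable neutral molecule
cyclohexyl–OTf loses OTf⁻: pKₐ(CF₃SO₃H (triflic acid)) ≈ -14
cyclohexyl–Br loses Br⁻: pKₐ(HBr) ≈ -9
cyclohexyl–S(CH₃)₂⁺ loses SR'₂: pKₐ(R'₂SH⁺) ≈ -7
cyclohexyl–NH₃⁺ loses NH₃: pKₐ(NH₄⁺) ≈ 9.2

cyclohexyl–N₂⁺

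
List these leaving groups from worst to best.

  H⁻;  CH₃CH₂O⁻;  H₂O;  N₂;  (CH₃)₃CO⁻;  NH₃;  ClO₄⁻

H⁻ < (CH₃)₃CO⁻ < CH₃CH₂O⁻ < NH₃ < H₂O < ClO₄⁻ < N₂

Leaving-group ability tracks the stability of the departed species; conjugate-acid pKₐ is the usual yardstick (lower pKₐ → better LG).
N₂: no meaningful conjugate acid; N₂ departs as an exceptionally stable neutral molecule
ClO₄⁻: pKₐ(HClO₄) ≈ -10
H₂O: pKₐ(H₃O⁺) ≈ -1.7
NH₃: pKₐ(NH₄⁺) ≈ 9.2
CH₃CH₂O⁻: pKₐ(CH₃CH₂OH) ≈ 16
(CH₃)₃CO⁻: pKₐ(t-BuOH) ≈ 18
H⁻: pKₐ(H₂) ≈ 36
Reversing gives the worst-to-best order requested.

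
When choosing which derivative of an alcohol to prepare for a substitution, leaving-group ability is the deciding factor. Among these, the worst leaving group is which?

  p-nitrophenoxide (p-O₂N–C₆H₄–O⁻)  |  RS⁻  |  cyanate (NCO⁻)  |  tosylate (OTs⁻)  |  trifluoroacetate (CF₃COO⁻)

RS⁻

The more stable X⁻ (or X) is on its own — i.e. the weaker a base it is — the better a leaving group it makes.
tosylate (OTs⁻): pKₐ(p-CH₃C₆H₄SO₃H (TsOH)) ≈ -2.8
trifluoroacetate (CF₃COO⁻): pKₐ(CF₃COOH) ≈ 0.2
cyanate (NCO⁻): pKₐ(HOCN) ≈ 3.5
p-nitrophenoxide (p-O₂N–C₆H₄–O⁻): pKₐ(p-nitrophenol) ≈ 7.2
RS⁻: pKₐ(RSH (a thiol)) ≈ 10.5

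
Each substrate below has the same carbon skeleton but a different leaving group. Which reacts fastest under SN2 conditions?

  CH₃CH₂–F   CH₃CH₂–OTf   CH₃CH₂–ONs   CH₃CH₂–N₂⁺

CH₃CH₂–N₂⁺

Same R in every case — rank the leaving groups.
Rank by basicity of the departing species: weakest base leaves most easily.
CH₃CH₂–N₂⁺ loses N₂: no meaningful conjugate acid; N₂ departs as an exceptionally stable neutral molecule
CH₃CH₂–OTf loses OTf⁻: pKₐ(CF₃SO₃H (triflic acid)) ≈ -14
CH₃CH₂–ONs loses ONs⁻: pKₐ(p-O₂NC₆H₄SO₃H) ≈ -3.5
CH₃CH₂–F loses F⁻: pKₐ(HF) ≈ 3.2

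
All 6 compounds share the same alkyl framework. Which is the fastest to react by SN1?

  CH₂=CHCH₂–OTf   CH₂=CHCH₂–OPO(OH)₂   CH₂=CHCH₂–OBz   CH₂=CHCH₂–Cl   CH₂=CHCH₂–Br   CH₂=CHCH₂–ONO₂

CH₂=CHCH₂–OTf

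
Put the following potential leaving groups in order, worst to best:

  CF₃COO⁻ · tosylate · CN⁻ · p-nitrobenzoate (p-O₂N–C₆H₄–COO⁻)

Leaving-group ability tracks the stability of the departed species; conjugate-acid pKₐ is the usual yardstick (lower pKₐ → better LG).
tosylate: pKₐ(p-CH₃C₆H₄SO₃H (TsOH)) ≈ -2.8 — resonance-delocalised arenesulfonate
CF₃COO⁻: pKₐ(CF₃COOH) ≈ 0.2
p-nitrobenzoate (p-O₂N–C₆H₄–COO⁻): pKₐ(p-nitrobenzoic acid) ≈ 3.4 — electron-withdrawing nitro group stabilises the carboxylate
CN⁻: pKₐ(HCN) ≈ 9.2 — sp carbon stabilises the charge somewhat, but still a poor LG
Reversing gives the worst-to-best order requested.

CN⁻ < p-nitrobenzoate (p-O₂N–C₆H₄–COO⁻) < CF₃COO⁻ < tosylate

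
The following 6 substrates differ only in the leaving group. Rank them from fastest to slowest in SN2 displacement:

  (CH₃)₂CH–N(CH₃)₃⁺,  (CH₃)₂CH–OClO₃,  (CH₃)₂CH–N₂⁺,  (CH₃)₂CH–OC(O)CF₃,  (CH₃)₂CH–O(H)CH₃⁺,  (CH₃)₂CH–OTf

Same R in every case — rank the leaving groups.
Leaving-group ability tracks the stability of the departed species; conjugate-acid pKₐ is the usual yardstick (lower pKₐ → better LG).
(CH₃)₂CH–N₂⁺ loses N₂: no meaningful conjugate acid; N₂ departs as an exceptionally stable neutral molecule
(CH₃)₂CH–OTf loses OTf⁻: pKₐ(CF₃SO₃H (triflic acid)) ≈ -14
(CH₃)₂CH–OClO₃ loses ClO₄⁻: pKₐ(HClO₄) ≈ -10
(CH₃)₂CH–O(H)CH₃⁺ loses R'OH: pKₐ(R'OH₂⁺) ≈ -2.4
(CH₃)₂CH–OC(O)CF₃ loses CF₃COO⁻: pKₐ(CF₃COOH) ≈ 0.2
(CH₃)₂CH–N(CH₃)₃⁺ loses NR'₃: pKₐ(R'₃NH⁺) ≈ 10.7

(CH₃)₂CH–N₂⁺ > (CH₃)₂CH–OTf > (CH₃)₂CH–OClO₃ > (CH₃)₂CH–O(H)CH₃⁺ > (CH₃)₂CH–OC(O)CF₃ > (CH₃)₂CH–N(CH₃)₃⁺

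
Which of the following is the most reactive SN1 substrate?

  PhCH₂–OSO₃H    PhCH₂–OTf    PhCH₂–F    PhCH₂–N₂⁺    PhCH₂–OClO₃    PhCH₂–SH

PhCH₂–N₂⁺

Identical carbon frameworks mean the comparison reduces to leaving-group quality.
A good leaving group is a weak base: the lower the pKₐ of its conjugate acid, the more readily it departs.
PhCH₂–N₂⁺ loses N₂: no meaningful conjugate acid; N₂ departs as an exceptionally stable neutral molecule
PhCH₂–OTf loses OTf⁻: pKₐ(CF₃SO₃H (triflic acid)) ≈ -14
PhCH₂–OClO₃ loses ClO₄⁻: pKₐ(HClO₄) ≈ -10
PhCH₂–OSO₃H loses HSO₄⁻: pKₐ(H₂SO₄) ≈ -3
PhCH₂–F loses F⁻: pKₐ(HF) ≈ 3.2
PhCH₂–SH loses HS⁻: pKₐ(H₂S) ≈ 7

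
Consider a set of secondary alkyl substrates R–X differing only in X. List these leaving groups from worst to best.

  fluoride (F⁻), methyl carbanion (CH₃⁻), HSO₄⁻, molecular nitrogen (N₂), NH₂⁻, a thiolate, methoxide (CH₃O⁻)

methyl carbanion (CH₃⁻) < NH₂⁻ < methoxide (CH₃O⁻) < a thiolate < fluoride (F⁻) < HSO₄⁻ < molecular nitrogen (N₂)

Rank by basicity of the departing species: weakest base leaves most easily.
molecular nitrogen (N₂): no meaningful conjugate acid; N₂ departs as an exceptionally stable neutral molecule
HSO₄⁻: pKₐ(H₂SO₄) ≈ -3
fluoride (F⁻): pKₐ(HF) ≈ 3.2
a thiolate: pKₐ(RSH (a thiol)) ≈ 10.5
methoxide (CH₃O⁻): pKₐ(CH₃OH) ≈ 15.5
NH₂⁻: pKₐ(NH₃) ≈ 38
methyl carbanion (CH₃⁻): pKₐ(CH₄) ≈ 48
Listed from poorest to best leaving group as asked.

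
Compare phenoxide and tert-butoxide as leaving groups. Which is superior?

phenoxide

phenoxide is the better leaving group.
pKₐ(C₆H₅OH (phenol)) ≈ 10 versus pKₐ(t-BuOH) ≈ 18: phenoxide is the much weaker base.
Resonance into the ring helps, but still a poor LG.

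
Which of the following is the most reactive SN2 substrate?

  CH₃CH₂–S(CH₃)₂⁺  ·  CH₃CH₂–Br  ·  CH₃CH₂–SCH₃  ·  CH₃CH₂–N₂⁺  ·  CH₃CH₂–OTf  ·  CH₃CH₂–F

With the same alkyl group throughout, only the leaving group differentiates the rates.
A good leaving group is a weak base: the lower the pKₐ of its conjugate acid, the more readily it departs.
CH₃CH₂–N₂⁺ loses N₂: no meaningful conjugate acid; N₂ departs as an exceptionally stable neutral molecule
CH₃CH₂–OTf loses OTf⁻: pKₐ(CF₃SO₃H (triflic acid)) ≈ -14
CH₃CH₂–Br loses Br⁻: pKₐ(HBr) ≈ -9
CH₃CH₂–S(CH₃)₂⁺ loses SR'₂: pKₐ(R'₂SH⁺) ≈ -7
CH₃CH₂–F loses F⁻: pKₐ(HF) ≈ 3.2
CH₃CH₂–SCH₃ loses RS⁻: pKₐ(RSH (a thiol)) ≈ 10.5

CH₃CH₂–N₂⁺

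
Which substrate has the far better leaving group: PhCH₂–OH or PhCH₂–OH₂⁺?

From PhCH₂–OH the departing group would be OH⁻ (pKₐ(H₂O) ≈ 15.7). Strong base; essentially never leaves without prior activation.
From PhCH₂–OH₂⁺ the leaving group is H₂O (pKₐ(H₃O⁺) ≈ -1.7). Neutral; leaves from a protonated alcohol (R–OH₂⁺).
(In practice PhCH₂–OH₂⁺ is made from PhCH₂–OH by protonation with strong acid, converting the leaving group from hydroxide to neutral water.)

PhCH₂–OH₂⁺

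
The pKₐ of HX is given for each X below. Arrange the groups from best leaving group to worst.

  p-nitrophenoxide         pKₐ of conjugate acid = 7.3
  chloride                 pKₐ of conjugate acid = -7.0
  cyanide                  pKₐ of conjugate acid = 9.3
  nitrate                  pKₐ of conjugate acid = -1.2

chloride > nitrate > p-nitrophenoxide > cyanide

Lower conjugate-acid pKₐ ⇒ weaker base ⇒ better leaving group.
Sorting by the given values: chloride (-7.0), nitrate (-1.2), p-nitrophenoxide (7.3), cyanide (9.3).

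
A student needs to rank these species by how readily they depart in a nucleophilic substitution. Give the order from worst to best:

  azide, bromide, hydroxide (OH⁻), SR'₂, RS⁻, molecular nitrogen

hydroxide (OH⁻) < RS⁻ < azide < SR'₂ < bromide < molecular nitrogen

Leaving-group ability tracks the stability of the departed species; conjugate-acid pKₐ is the usual yardstick (lower pKₐ → better LG).
molecular nitrogen: no meaningful conjugate acid; N₂ departs as an exceptionally stable neutral molecule
bromide: pKₐ(HBr) ≈ -9 — weak base; good leaving group
SR'₂: pKₐ(R'₂SH⁺) ≈ -7
azide: pKₐ(HN₃) ≈ 4.7
RS⁻: pKₐ(RSH (a thiol)) ≈ 10.5 — moderately basic; rarely leaves without activation
hydroxide (OH⁻): pKₐ(H₂O) ≈ 15.7
Reversing gives the worst-to-best order requested.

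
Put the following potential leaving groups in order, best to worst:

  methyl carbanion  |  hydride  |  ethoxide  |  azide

azide > ethoxide > hydride > methyl carbanion

The more stable X⁻ (or X) is on its own — i.e. the weaker a base it is — the better a leaving group it makes.
azide: pKₐ(HN₃) ≈ 4.7
ethoxide: pKₐ(CH₃CH₂OH) ≈ 16 — strong base; alkoxides do not leave unassisted
hydride: pKₐ(H₂) ≈ 36 — extremely strong base; leaves only in special hydride-transfer contexts
methyl carbanion: pKₐ(CH₄) ≈ 48 — unstabilised carbanion; the worst conceivable leaving group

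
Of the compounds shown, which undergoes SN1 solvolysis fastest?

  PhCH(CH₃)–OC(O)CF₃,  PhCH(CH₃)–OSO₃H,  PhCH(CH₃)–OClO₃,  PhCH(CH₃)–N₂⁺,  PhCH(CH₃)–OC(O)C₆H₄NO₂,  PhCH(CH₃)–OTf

PhCH(CH₃)–N₂⁺

The skeletons are identical, so relative rate is governed entirely by leaving-group ability.
Rank by basicity of the departing species: weakest base leaves most easily.
PhCH(CH₃)–N₂⁺ loses N₂: no meaningful conjugate acid; N₂ departs as an exceptionally stable neutral molecule
PhCH(CH₃)–OTf loses OTf⁻: pKₐ(CF₃SO₃H (triflic acid)) ≈ -14
PhCH(CH₃)–OClO₃ loses ClO₄⁻: pKₐ(HClO₄) ≈ -10
PhCH(CH₃)–OSO₃H loses HSO₄⁻: pKₐ(H₂SO₄) ≈ -3
PhCH(CH₃)–OC(O)CF₃ loses CF₃COO⁻: pKₐ(CF₃COOH) ≈ 0.2
PhCH(CH₃)–OC(O)C₆H₄NO₂ loses p-O₂N–C₆H₄–COO⁻: pKₐ(p-nitrobenzoic acid) ≈ 3.4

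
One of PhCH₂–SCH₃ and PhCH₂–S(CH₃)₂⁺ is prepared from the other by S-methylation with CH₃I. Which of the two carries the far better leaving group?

PhCH₂–S(CH₃)₂⁺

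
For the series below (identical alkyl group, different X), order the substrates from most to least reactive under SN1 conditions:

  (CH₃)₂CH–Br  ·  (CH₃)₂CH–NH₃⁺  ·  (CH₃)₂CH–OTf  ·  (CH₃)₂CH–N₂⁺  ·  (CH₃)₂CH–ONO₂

The skeletons are identical, so relative rate is governed entirely by leaving-group ability.
Leaving-group ability tracks the stability of the departed species; conjugate-acid pKₐ is the usual yardstick (lower pKₐ → better LG).
(CH₃)₂CH–N₂⁺ loses N₂: no meaningful conjugate acid; N₂ departs as an exceptionally stable neutral molecule
(CH₃)₂CH–OTf loses OTf⁻: pKₐ(CF₃SO₃H (triflic acid)) ≈ -14
(CH₃)₂CH–Br loses Br⁻: pKₐ(HBr) ≈ -9
(CH₃)₂CH–ONO₂ loses NO₃⁻: pKₐ(HNO₃) ≈ -1.3
(CH₃)₂CH–NH₃⁺ loses NH₃: pKₐ(NH₄⁺) ≈ 9.2

(CH₃)₂CH–N₂⁺ > (CH₃)₂CH–OTf > (CH₃)₂CH–Br > (CH₃)₂CH–ONO₂ > (CH₃)₂CH–NH₃⁺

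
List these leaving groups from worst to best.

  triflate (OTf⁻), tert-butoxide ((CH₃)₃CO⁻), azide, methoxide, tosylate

Rank by basicity of the departing species: weakest base leaves most easily.
triflate (OTf⁻): pKₐ(CF₃SO₃H (triflic acid)) ≈ -14 — charge spread over three oxygens and a CF₃ group; the premier leaving group in synthesis
tosylate: pKₐ(p-CH₃C₆H₄SO₃H (TsOH)) ≈ -2.8
azide: pKₐ(HN₃) ≈ 4.7 — linear, resonance-stabilised
methoxide: pKₐ(CH₃OH) ≈ 15.5
tert-butoxide ((CH₃)₃CO⁻): pKₐ(t-BuOH) ≈ 18
The question asks for worst first, so the sequence is read in increasing leaving-group ability.

tert-butoxide ((CH₃)₃CO⁻) < methoxide < azide < tosylate < triflate (OTf⁻)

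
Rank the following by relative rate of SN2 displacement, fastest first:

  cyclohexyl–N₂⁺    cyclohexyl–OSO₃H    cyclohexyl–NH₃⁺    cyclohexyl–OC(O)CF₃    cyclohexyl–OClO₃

cyclohexyl–N₂⁺ > cyclohexyl–OClO₃ > cyclohexyl–OSO₃H > cyclohexyl–OC(O)CF₃ > cyclohexyl–NH₃⁺

The skeletons are identical, so relative rate is governed entirely by leaving-group ability.
Leaving-group ability tracks the stability of the departed species; conjugate-acid pKₐ is the usual yardstick (lower pKₐ → better LG).
cyclohexyl–N₂⁺ loses N₂: no meaningful conjugate acid; N₂ departs as an exceptionally stable neutral molecule
cyclohexyl–OClO₃ loses ClO₄⁻: pKₐ(HClO₄) ≈ -10
cyclohexyl–OSO₃H loses HSO₄⁻: pKₐ(H₂SO₄) ≈ -3
cyclohexyl–OC(O)CF₃ loses CF₃COO⁻: pKₐ(CF₃COOH) ≈ 0.2
cyclohexyl–NH₃⁺ loses NH₃: pKₐ(NH₄⁺) ≈ 9.2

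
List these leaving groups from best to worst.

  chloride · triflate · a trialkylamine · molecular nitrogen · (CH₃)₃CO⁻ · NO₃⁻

molecular nitrogen: no meaningful conjugate acid; N₂ departs as an exceptionally stable neutral molecule
triflate: pKₐ(CF₃SO₃H (triflic acid)) ≈ -14 — charge spread over three oxygens and a CF₃ group; the premier leaving group in synthesis
chloride: pKₐ(HCl) ≈ -7 — moderately weak base
NO₃⁻: pKₐ(HNO₃) ≈ -1.3
a trialkylamine: pKₐ(R'₃NH⁺) ≈ 10.7
(CH₃)₃CO⁻: pKₐ(t-BuOH) ≈ 18 — bulky, strongly basic alkoxide

molecular nitrogen > triflate > chloride > NO₃⁻ > a trialkylamine > (CH₃)₃CO⁻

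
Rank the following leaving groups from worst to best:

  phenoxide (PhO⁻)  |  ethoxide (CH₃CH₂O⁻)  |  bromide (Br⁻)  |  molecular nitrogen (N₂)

ethoxide (CH₃CH₂O⁻) < phenoxide (PhO⁻) < bromide (Br⁻) < molecular nitrogen (N₂)

molecular nitrogen (N₂): no meaningful conjugate acid; N₂ departs as an exceptionally stable neutral molecule
bromide (Br⁻): pKₐ(HBr) ≈ -9 — weak base; good leaving group
phenoxide (PhO⁻): pKₐ(C₆H₅OH (phenol)) ≈ 10
ethoxide (CH₃CH₂O⁻): pKₐ(CH₃CH₂OH) ≈ 16 — strong base; alkoxides do not leave unassisted
Reversing gives the worst-to-best order requested.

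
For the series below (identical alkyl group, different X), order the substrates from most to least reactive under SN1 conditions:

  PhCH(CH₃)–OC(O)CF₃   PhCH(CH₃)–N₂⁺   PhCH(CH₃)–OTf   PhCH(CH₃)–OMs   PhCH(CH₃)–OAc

PhCH(CH₃)–N₂⁺ > PhCH(CH₃)–OTf > PhCH(CH₃)–OMs > PhCH(CH₃)–OC(O)CF₃ > PhCH(CH₃)–OAc

Identical carbon frameworks mean the comparison reduces to leaving-group quality.
A good leaving group is a weak base: the lower the pKₐ of its conjugate acid, the more readily it departs.
PhCH(CH₃)–N₂⁺ loses N₂: no meaningful conjugate acid; N₂ departs as an exceptionally stable neutral molecule
PhCH(CH₃)–OTf loses OTf⁻: pKₐ(CF₃SO₃H (triflic acid)) ≈ -14
PhCH(CH₃)–OMs loses OMs⁻: pKₐ(CH₃SO₃H (MsOH)) ≈ -1.9
PhCH(CH₃)–OC(O)CF₃ loses CF₃COO⁻: pKₐ(CF₃COOH) ≈ 0.2
PhCH(CH₃)–OAc loses AcO⁻: pKₐ(CH₃COOH) ≈ 4.8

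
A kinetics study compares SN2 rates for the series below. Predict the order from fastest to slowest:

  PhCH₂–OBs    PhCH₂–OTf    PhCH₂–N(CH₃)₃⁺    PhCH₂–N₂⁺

With the same alkyl group throughout, only the leaving group differentiates the rates.
A good leaving group is a weak base: the lower the pKₐ of its conjugate acid, the more readily it departs.
PhCH₂–N₂⁺ loses N₂: no meaningful conjugate acid; N₂ departs as an exceptionally stable neutral molecule
PhCH₂–OTf loses OTf⁻: pKₐ(CF₃SO₃H (triflic acid)) ≈ -14
PhCH₂–OBs loses OBs⁻: pKₐ(p-BrC₆H₄SO₃H) ≈ -2.8
PhCH₂–N(CH₃)₃⁺ loses NR'₃: pKₐ(R'₃NH⁺) ≈ 10.7

PhCH₂–N₂⁺ > PhCH₂–OTf > PhCH₂–OBs > PhCH₂–N(CH₃)₃⁺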